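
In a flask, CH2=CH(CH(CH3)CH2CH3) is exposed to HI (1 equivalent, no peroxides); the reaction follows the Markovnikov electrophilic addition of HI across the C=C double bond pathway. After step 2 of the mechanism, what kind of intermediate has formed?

tertiary carbocation

Step 1: The π electrons of the C=C bond attack a proton of HI; Markovnikov addition places the new C–H on the less-substituted alkene carbon, so the positive charge ends up on the more-substituted carbon — a secondary carbocation. The H–I bond breaks heterolytically, releasing I⁻.
Step 2: A hydride (H with its bonding pair) migrates from the adjacent sec-butyl carbon to the cationic centre — a 1,2-hydride shift — upgrading the secondary cation to a tertiary one.
After step 2 the species present is a tertiary carbocation.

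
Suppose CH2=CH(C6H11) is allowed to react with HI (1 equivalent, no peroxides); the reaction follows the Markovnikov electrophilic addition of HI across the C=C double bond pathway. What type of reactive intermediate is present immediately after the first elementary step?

secondary carbocation

Step 1: Protonation of the alkene by HI: the π bond acts as the nucleophile and picks up H⁺, giving the more stable (Markovnikov) secondary carbocation. The H–I bond breaks heterolytically, releasing I⁻.
After step 1 the species present is a secondary carbocation.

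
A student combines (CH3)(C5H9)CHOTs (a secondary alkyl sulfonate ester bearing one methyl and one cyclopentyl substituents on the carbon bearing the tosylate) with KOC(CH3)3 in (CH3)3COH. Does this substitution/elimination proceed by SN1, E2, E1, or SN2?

Conditions: a strong/bulky base with a secondary substrate bearing a β-hydrogen.
These conditions are the textbook signature of the E2 pathway.
A strong (often hindered) base removes a β-H in concert with loss of the leaving group — bimolecular elimination.

E2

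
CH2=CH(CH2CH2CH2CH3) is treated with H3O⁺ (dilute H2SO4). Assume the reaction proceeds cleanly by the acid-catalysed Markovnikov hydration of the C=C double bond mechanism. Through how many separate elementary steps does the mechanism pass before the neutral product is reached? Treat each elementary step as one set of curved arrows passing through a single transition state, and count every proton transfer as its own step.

3

Step 1: Electrophilic addition begins with the π(C=C) electrons forming a bond to the proton of H3O⁺. Following Markovnikov's rule, the resulting cation is secondary. H2O is released.
(No 1,2-shift: no single shift to an adjacent carbon would give a more stable cation.)
Step 2: Water acts as the nucleophile: an oxygen lone pair bonds to the cationic carbon, giving an oxonium-ion intermediate.
Step 3: Deprotonation of the oxonium ion by a water molecule delivers the neutral alcohol and regenerates the acid catalyst.
Total: 3 elementary steps.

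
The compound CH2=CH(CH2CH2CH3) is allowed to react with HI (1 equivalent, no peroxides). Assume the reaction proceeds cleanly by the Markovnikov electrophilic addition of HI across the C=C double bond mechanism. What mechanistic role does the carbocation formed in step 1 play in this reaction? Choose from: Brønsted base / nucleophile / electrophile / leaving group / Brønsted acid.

Step 2: I⁻ captures the cation: a lone pair on I⁻ fills the empty p orbital, producing the alkyl halide product.
The carbocation formed in step 1 accepts an electron pair into an empty or π* orbital — it is the electrophile.

electrophile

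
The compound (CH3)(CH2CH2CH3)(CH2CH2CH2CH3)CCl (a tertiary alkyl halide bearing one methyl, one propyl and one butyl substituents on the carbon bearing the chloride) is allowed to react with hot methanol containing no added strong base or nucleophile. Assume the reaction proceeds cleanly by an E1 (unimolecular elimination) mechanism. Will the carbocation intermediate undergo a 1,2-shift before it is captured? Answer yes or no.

no

The first-formed carbocation is tertiary.
No single 1,2-shift to an adjacent carbon would produce a more-substituted cation than the one already present, so no rearrangement occurs.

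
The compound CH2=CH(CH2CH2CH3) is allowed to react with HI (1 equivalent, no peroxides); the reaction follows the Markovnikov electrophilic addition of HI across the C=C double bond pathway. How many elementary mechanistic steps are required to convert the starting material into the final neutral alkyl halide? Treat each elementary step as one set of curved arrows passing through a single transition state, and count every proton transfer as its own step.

2

Step 1: Electrophilic addition begins with the π(C=C) electrons forming a bond to the proton of HI. Following Markovnikov's rule, the resulting cation is secondary. The H–I bond breaks heterolytically, releasing I⁻.
(No 1,2-shift: no single shift to an adjacent carbon would give a more stable cation.)
Step 2: The I⁻ anion donates a lone pair to the carbocation, forming the new C–I σ-bond and giving the neutral alkyl halide.
Total: 2 elementary steps.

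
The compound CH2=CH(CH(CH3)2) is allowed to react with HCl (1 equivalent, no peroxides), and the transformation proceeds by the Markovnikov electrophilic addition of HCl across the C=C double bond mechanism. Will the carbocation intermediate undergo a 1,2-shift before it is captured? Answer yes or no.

yes

The first-formed carbocation is secondary.
The adjacent isopropyl carbon already bears 2 other carbon substituents and has a hydrogen to migrate; after a 1,2-hydride shift from that carbon the positive charge sits on a tertiary centre.
Tertiary is more stable than secondary, so the shift occurs.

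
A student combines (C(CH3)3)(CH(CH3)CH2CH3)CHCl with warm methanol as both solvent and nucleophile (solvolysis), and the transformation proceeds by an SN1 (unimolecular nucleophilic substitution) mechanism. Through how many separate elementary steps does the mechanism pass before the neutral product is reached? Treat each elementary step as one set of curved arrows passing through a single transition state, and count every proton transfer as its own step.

Step 1: Rate-determining heterolysis of the C–Cl bond gives Cl⁻ and a secondary carbocation.
Step 2: A hydride (H with its bonding pair) migrates from the adjacent sec-butyl carbon to the cationic centre — a 1,2-hydride shift — upgrading the secondary cation to a tertiary one.
Step 3: A lone pair on the oxygen of CH3OH attacks the carbocation, forming a new C–O σ-bond and an oxonium ion.
Step 4: Deprotonation of the oxonium oxygen by solvent methanol yields the neutral ether.
Total: 4 elementary steps.

4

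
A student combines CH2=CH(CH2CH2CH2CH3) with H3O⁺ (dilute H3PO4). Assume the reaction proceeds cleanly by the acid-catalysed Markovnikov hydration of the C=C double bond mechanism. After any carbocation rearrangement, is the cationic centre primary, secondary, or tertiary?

Step 1: Protonation of the alkene by H3O⁺: the π bond acts as the nucleophile and picks up H⁺, giving the more stable (Markovnikov) secondary carbocation. H2O is released.
No single 1,2-shift to an adjacent carbon would give a more-substituted cation, so no rearrangement occurs.

secondary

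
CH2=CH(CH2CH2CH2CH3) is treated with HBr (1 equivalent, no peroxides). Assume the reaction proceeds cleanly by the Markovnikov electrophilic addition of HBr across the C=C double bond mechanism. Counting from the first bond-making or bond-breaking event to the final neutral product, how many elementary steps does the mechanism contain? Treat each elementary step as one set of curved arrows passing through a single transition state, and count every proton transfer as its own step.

Step 1: Protonation of the alkene by HBr: the π bond acts as the nucleophile and picks up H⁺, giving the more stable (Markovnikov) secondary carbocation. The H–Br bond breaks heterolytically, releasing Br⁻.
(No 1,2-shift: no single shift to an adjacent carbon would give a more stable cation.)
Step 2: Nucleophilic attack by Br⁻ on the carbocation completes the addition, giving R–Br.
Total: 2 elementary steps.

2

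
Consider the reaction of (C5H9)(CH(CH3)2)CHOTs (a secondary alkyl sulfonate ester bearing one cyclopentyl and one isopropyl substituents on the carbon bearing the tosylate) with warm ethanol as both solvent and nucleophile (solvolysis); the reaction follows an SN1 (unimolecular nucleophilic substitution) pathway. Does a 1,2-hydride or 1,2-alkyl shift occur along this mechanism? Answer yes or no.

The first-formed carbocation is secondary.
The adjacent cyclopentyl carbon already bears 2 other carbon substituents and has a hydrogen to migrate; after a 1,2-hydride shift from that carbon the positive charge sits on a tertiary centre.
Tertiary is more stable than secondary, so the shift occurs.

yes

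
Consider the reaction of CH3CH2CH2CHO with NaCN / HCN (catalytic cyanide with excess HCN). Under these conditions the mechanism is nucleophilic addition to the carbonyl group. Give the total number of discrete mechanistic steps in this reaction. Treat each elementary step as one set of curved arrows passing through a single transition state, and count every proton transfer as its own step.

2

Step 1: Nucleophilic addition: CN⁻ adds to the carbonyl carbon, pushing the π(C=O) electron pair onto oxygen and giving a tetrahedral alkoxide.
Step 2: Proton transfer from HCN to the alkoxide furnishes a cyanohydrin (and releases another CN⁻ to continue the reaction).
Total: 2 elementary steps.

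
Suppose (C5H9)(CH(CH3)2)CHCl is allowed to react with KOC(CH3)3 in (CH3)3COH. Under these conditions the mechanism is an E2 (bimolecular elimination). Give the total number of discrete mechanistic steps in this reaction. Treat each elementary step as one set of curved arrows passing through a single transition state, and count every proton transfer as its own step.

1

Step 1: In one step, (CH3)3CO⁻ pulls off a β-proton, the C–Cl bond cleaves, and a C=C double bond forms between the α- and β-carbons (E2, anti elimination).
Total: 1 elementary step.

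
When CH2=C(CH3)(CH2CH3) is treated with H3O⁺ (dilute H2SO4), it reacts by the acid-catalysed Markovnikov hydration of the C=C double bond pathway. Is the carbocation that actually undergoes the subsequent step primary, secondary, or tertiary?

Step 1: Electrophilic addition begins with the π(C=C) electrons forming a bond to the proton of H3O⁺. Following Markovnikov's rule, the resulting cation is tertiary. H2O is released.
No single 1,2-shift to an adjacent carbon would give a more-substituted cation, so no rearrangement occurs.

tertiary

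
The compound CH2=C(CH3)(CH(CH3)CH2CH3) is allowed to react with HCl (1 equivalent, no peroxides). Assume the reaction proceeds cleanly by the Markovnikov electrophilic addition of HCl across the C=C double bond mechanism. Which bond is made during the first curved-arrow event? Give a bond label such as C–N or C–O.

C–H

Step 1: Protonation of the alkene by HCl: the π bond acts as the nucleophile and picks up H⁺, giving the more stable (Markovnikov) tertiary carbocation. The H–Cl bond breaks heterolytically, releasing Cl⁻.
The bond formed in this step is the C–H bond.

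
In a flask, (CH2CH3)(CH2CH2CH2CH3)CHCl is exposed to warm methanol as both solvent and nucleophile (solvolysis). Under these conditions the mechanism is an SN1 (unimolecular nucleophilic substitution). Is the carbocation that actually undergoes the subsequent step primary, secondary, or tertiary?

Step 1: The C–Cl bond breaks with both electrons going to the chloride; Cl⁻ leaves and a secondary carbocation remains.
No single 1,2-shift to an adjacent carbon would give a more-substituted cation, so no rearrangement occurs.

secondary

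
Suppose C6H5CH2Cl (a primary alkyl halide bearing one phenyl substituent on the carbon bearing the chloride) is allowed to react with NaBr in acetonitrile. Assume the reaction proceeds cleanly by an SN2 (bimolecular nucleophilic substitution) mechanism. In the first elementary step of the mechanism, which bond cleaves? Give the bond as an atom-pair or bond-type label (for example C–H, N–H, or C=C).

C–Cl

Step 1: Backside attack by Br⁻ on the carbon bearing the chloride: the new C–Br bond forms as the C–Cl bond breaks, with Walden inversion at carbon.
The bond broken in this step is the C–Cl bond.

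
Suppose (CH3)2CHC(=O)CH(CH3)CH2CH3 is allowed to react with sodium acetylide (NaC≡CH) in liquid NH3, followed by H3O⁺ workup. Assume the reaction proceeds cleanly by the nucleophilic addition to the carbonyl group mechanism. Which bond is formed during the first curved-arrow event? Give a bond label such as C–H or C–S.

C–C

Step 1: Nucleophilic addition: HC≡C⁻ adds to the carbonyl carbon, pushing the π(C=O) electron pair onto oxygen and giving a tetrahedral alkoxide.
The bond formed in this step is the C–C bond.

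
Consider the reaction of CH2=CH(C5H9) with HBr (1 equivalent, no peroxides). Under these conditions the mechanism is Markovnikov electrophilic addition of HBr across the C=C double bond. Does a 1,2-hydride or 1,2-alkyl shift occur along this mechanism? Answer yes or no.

The first-formed carbocation is secondary.
The adjacent cyclopentyl carbon already bears 2 other carbon substituents and has a hydrogen to migrate; after a 1,2-hydride shift from that carbon the positive charge sits on a tertiary centre.
Tertiary is more stable than secondary, so the shift occurs.

yes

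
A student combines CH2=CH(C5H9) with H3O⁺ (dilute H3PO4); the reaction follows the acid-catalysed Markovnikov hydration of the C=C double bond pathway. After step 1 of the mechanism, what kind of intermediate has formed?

Step 1: Electrophilic addition begins with the π(C=C) electrons forming a bond to the proton of H3O⁺. Following Markovnikov's rule, the resulting cation is secondary. H2O is released.
After step 1 the species present is a secondary carbocation.

secondary carbocation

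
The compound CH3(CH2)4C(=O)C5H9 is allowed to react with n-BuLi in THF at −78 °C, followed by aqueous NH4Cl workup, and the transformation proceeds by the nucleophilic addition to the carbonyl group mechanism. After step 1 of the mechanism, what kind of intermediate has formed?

Step 1: the carbanion-like carbon of n-BuLi attacks the sp² carbonyl carbon; the C=O π bond breaks and the electrons end up as a lone pair on the alkoxide oxygen of the tetrahedral intermediate.
After step 1 the species present is a tetrahedral alkoxide intermediate.

tetrahedral alkoxide intermediate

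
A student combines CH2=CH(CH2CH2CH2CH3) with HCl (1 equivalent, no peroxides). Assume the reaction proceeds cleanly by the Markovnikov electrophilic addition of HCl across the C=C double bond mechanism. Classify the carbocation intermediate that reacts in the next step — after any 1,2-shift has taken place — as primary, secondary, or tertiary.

Step 1: Electrophilic addition begins with the π(C=C) electrons forming a bond to the proton of HCl. Following Markovnikov's rule, the resulting cation is secondary. The H–Cl bond breaks heterolytically, releasing Cl⁻.
No single 1,2-shift to an adjacent carbon would give a more-substituted cation, so no rearrangement occurs.

secondary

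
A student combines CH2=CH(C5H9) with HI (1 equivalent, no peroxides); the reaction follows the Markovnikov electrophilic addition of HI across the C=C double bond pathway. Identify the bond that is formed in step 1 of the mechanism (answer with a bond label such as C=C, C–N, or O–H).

C–H

Step 1: Protonation of the alkene by HI: the π bond acts as the nucleophile and picks up H⁺, giving the more stable (Markovnikov) secondary carbocation. The H–I bond breaks heterolytically, releasing I⁻.
The bond formed in this step is the C–H bond.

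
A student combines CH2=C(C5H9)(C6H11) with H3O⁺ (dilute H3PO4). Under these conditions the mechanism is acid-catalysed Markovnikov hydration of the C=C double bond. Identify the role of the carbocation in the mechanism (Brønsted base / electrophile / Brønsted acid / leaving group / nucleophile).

electrophile

Step 2: A lone pair on the oxygen of H2O attacks the carbocation, forming a C–O bond and an oxonium ion (a protonated alcohol).
The carbocation accepts an electron pair into an empty or π* orbital — it is the electrophile.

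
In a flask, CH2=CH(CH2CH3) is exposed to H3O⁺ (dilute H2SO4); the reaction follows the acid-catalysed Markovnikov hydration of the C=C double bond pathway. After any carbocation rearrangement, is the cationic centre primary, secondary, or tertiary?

Step 1: The π electrons of the C=C bond attack a proton of H3O⁺; Markovnikov addition places the new C–H on the less-substituted alkene carbon, so the positive charge ends up on the more-substituted carbon — a secondary carbocation. H2O is released.
No single 1,2-shift to an adjacent carbon would give a more-substituted cation, so no rearrangement occurs.

secondary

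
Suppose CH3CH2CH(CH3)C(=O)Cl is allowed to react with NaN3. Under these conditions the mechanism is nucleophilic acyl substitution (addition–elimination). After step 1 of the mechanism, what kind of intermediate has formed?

tetrahedral intermediate

Step 1: N3⁻ adds to the carbonyl carbon; the C=O π electrons shift onto oxygen and a tetrahedral alkoxide intermediate forms.
After step 1 the species present is a tetrahedral intermediate.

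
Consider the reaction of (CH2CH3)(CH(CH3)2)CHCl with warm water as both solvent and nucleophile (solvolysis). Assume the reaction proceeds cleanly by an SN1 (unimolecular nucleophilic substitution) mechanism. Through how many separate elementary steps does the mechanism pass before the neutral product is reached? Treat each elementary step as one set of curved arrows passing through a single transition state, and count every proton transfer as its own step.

4

Step 1: Ionisation: the C–Cl σ-bond cleaves heterolytically; both bonding electrons depart with Cl⁻, leaving a secondary carbocation at the α-carbon.
Step 2: Carbocation rearrangement: a 1,2-hydride shift from the adjacent isopropyl carbon converts the initially-formed secondary cation into the more stable tertiary cation.
Step 3: A lone pair on the oxygen of H2O attacks the carbocation, forming a new C–O σ-bond and an oxonium ion.
Step 4: A second solvent molecule removes the proton on oxygen, giving the neutral alcohol product.
Total: 4 elementary steps.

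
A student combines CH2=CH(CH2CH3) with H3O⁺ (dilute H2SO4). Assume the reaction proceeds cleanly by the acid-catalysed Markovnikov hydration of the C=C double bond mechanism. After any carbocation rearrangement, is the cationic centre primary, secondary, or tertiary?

secondary

Step 1: Electrophilic addition begins with the π(C=C) electrons forming a bond to the proton of H3O⁺. Following Markovnikov's rule, the resulting cation is secondary. H2O is released.
No single 1,2-shift to an adjacent carbon would give a more-substituted cation, so no rearrangement occurs.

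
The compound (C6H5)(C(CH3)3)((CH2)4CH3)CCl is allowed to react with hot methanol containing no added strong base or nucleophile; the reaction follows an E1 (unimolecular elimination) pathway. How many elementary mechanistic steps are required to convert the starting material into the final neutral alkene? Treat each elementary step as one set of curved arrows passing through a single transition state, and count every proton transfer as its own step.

Step 1: The C–Cl bond breaks with both electrons going to the chloride; Cl⁻ leaves and a tertiary carbocation remains.
(No 1,2-shift: no single shift to an adjacent carbon would give a more stable cation.)
Step 2: A weak base (a methanol molecule from the solvent) removes a proton from a carbon adjacent to the cationic centre; the electrons of that C–H bond become the new π(C=C) bond, giving the alkene.
Total: 2 elementary steps.

2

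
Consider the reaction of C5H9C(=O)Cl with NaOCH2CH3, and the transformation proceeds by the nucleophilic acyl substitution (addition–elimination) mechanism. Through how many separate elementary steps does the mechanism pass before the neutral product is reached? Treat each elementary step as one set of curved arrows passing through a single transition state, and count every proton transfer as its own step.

Step 1: Nucleophilic addition of CH3CH2O⁻ to the acyl carbon breaks the π(C=O) bond and yields a tetrahedral, anionic intermediate.
Step 2: An oxygen lone pair re-forms the C=O π bond as the C–Cl σ-bond breaks; Cl⁻ is expelled.
Total: 2 elementary steps.

2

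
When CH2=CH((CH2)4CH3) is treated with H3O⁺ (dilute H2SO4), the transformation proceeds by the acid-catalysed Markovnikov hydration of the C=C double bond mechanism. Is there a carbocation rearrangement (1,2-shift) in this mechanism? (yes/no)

The first-formed carbocation is secondary.
No single 1,2-shift to an adjacent carbon would produce a more-substituted cation than the one already present, so no rearrangement occurs.

no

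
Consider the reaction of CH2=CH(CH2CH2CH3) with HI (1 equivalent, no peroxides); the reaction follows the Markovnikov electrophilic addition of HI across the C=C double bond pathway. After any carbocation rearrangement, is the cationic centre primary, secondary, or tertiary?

secondary

Step 1: Electrophilic addition begins with the π(C=C) electrons forming a bond to the proton of HI. Following Markovnikov's rule, the resulting cation is secondary. The H–I bond breaks heterolytically, releasing I⁻.
No single 1,2-shift to an adjacent carbon would give a more-substituted cation, so no rearrangement occurs.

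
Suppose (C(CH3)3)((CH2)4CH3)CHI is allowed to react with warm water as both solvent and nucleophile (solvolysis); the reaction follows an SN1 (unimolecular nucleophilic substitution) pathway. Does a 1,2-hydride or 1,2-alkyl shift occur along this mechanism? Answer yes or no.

The first-formed carbocation is secondary.
The adjacent tert-butyl carbon has no hydrogen but bears methyl groups; migration of one methyl with its bonding pair (a 1,2-methyl shift) places the charge on a tertiary centre.
Tertiary is more stable than secondary, so the shift occurs.

yes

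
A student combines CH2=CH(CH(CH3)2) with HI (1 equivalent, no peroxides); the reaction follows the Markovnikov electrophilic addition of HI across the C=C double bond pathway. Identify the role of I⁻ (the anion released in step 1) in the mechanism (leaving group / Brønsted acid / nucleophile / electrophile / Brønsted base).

Step 3: The I⁻ anion donates a lone pair to the carbocation, forming the new C–I σ-bond and giving the neutral alkyl halide.
I⁻ (the anion released in step 1) donates an electron pair to form a new σ-bond to carbon — it is the nucleophile.

nucleophile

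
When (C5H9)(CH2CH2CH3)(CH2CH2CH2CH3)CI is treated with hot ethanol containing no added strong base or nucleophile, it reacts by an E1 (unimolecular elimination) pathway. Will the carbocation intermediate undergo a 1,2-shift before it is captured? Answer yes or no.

no

The first-formed carbocation is tertiary.
No single 1,2-shift to an adjacent carbon would produce a more-substituted cation than the one already present, so no rearrangement occurs.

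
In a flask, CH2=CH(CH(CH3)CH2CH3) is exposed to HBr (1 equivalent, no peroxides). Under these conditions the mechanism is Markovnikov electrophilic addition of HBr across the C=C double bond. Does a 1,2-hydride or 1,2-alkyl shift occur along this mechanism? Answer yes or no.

The first-formed carbocation is secondary.
The adjacent sec-butyl carbon already bears 2 other carbon substituents and has a hydrogen to migrate; after a 1,2-hydride shift from that carbon the positive charge sits on a tertiary centre.
Tertiary is more stable than secondary, so the shift occurs.

yes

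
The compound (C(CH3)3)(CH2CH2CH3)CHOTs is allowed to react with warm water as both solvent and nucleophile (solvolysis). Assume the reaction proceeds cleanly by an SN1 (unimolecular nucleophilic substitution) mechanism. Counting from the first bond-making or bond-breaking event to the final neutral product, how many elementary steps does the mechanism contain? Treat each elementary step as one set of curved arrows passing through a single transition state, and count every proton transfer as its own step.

4

Step 1: Unassisted departure of TsO⁻ (taking the C–O bonding pair) generates a secondary carbocation.
Step 2: A methyl group with its bonding pair migrates from the adjacent tert-butyl carbon to the cationic centre — a 1,2-methyl shift — upgrading the secondary cation to a tertiary one.
Step 3: Nucleophilic capture: the oxygen of H2O bonds to the cationic carbon, producing an oxonium-ion intermediate.
Step 4: Proton transfer from the O–H of the oxonium ion to a solvent molecule delivers the neutral alcohol.
Total: 4 elementary steps.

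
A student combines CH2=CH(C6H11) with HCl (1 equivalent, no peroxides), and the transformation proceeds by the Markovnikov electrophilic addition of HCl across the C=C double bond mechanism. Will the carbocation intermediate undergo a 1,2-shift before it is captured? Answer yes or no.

yes

The first-formed carbocation is secondary.
The adjacent cyclohexyl carbon already bears 2 other carbon substituents and has a hydrogen to migrate; after a 1,2-hydride shift from that carbon the positive charge sits on a tertiary centre.
Tertiary is more stable than secondary, so the shift occurs.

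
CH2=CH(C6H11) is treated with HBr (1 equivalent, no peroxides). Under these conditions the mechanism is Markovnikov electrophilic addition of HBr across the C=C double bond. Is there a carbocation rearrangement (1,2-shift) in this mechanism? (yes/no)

The first-formed carbocation is secondary.
The adjacent cyclohexyl carbon already bears 2 other carbon substituents and has a hydrogen to migrate; after a 1,2-hydride shift from that carbon the positive charge sits on a tertiary centre.
Tertiary is more stable than secondary, so the shift occurs.

yes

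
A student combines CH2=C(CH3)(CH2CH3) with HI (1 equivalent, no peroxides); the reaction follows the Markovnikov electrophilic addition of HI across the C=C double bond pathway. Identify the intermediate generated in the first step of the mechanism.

Step 1: Protonation of the alkene by HI: the π bond acts as the nucleophile and picks up H⁺, giving the more stable (Markovnikov) tertiary carbocation. The H–I bond breaks heterolytically, releasing I⁻.
After step 1 the species present is a tertiary carbocation.

tertiary carbocation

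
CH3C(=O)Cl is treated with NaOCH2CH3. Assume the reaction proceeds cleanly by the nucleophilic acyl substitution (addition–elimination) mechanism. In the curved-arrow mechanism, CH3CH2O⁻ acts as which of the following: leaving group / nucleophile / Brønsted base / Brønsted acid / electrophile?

nucleophile

Step 1: Nucleophilic addition of CH3CH2O⁻ to the acyl carbon breaks the π(C=O) bond and yields a tetrahedral, anionic intermediate.
CH3CH2O⁻ donates an electron pair to form a new σ-bond to carbon — it is the nucleophile.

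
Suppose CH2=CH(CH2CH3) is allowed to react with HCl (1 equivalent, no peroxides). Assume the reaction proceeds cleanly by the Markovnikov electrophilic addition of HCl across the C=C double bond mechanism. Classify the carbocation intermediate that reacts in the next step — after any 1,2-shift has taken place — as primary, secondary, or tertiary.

secondary

Step 1: Electrophilic addition begins with the π(C=C) electrons forming a bond to the proton of HCl. Following Markovnikov's rule, the resulting cation is secondary. The H–Cl bond breaks heterolytically, releasing Cl⁻.
No single 1,2-shift to an adjacent carbon would give a more-substituted cation, so no rearrangement occurs.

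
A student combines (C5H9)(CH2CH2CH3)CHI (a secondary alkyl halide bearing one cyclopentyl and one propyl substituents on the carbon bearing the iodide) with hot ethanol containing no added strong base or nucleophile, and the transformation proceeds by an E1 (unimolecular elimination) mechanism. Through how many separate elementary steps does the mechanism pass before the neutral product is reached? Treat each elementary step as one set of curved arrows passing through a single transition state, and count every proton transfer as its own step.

3

Step 1: The C–I bond breaks with both electrons going to the iodide; I⁻ leaves and a secondary carbocation remains.
Step 2: A hydride (H with its bonding pair) migrates from the adjacent cyclopentyl carbon to the cationic centre — a 1,2-hydride shift — upgrading the secondary cation to a tertiary one.
Step 3: Loss of a β-proton to an ethanol molecule of the solvent: the C–H bonding pair collapses toward the cationic carbon to form the C=C π bond, yielding the alkene.
Total: 3 elementary steps.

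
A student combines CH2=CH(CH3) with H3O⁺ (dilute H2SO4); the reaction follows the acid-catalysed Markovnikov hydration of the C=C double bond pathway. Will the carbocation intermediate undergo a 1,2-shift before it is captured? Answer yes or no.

The first-formed carbocation is secondary.
No single 1,2-shift to an adjacent carbon would produce a more-substituted cation than the one already present, so no rearrangement occurs.

no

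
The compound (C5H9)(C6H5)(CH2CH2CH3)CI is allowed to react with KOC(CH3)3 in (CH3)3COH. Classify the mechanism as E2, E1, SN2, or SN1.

Conditions: a strong/bulky base with a tertiary substrate bearing a β-hydrogen.
These conditions are the textbook signature of the E2 pathway.
A strong (often hindered) base removes a β-H in concert with loss of the leaving group — bimolecular elimination.

E2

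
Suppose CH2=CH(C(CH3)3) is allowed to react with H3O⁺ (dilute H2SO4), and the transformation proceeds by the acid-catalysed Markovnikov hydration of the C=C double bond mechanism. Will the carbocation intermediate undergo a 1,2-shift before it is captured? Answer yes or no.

The first-formed carbocation is secondary.
The adjacent tert-butyl carbon has no hydrogen but bears methyl groups; migration of one methyl with its bonding pair (a 1,2-methyl shift) places the charge on a tertiary centre.
Tertiary is more stable than secondary, so the shift occurs.

yes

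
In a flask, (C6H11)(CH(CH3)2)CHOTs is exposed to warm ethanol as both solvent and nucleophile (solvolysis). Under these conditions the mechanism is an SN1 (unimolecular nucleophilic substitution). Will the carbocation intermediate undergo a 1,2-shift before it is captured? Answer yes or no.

The first-formed carbocation is secondary.
The adjacent isopropyl carbon already bears 2 other carbon substituents and has a hydrogen to migrate; after a 1,2-hydride shift from that carbon the positive charge sits on a tertiary centre.
Tertiary is more stable than secondary, so the shift occurs.

yes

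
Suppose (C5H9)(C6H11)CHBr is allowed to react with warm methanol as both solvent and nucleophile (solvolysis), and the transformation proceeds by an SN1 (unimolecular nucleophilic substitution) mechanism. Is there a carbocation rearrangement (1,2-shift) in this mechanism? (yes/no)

yes

The first-formed carbocation is secondary.
The adjacent cyclohexyl carbon already bears 2 other carbon substituents and has a hydrogen to migrate; after a 1,2-hydride shift from that carbon the positive charge sits on a tertiary centre.
Tertiary is more stable than secondary, so the shift occurs.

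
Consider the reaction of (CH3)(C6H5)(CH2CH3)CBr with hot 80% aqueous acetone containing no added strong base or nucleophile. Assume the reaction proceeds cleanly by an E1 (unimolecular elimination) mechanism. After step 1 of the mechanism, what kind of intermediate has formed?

tertiary carbocation

Step 1: Rate-determining heterolysis of the C–Br bond gives Br⁻ and a tertiary carbocation.
After step 1 the species present is a tertiary carbocation.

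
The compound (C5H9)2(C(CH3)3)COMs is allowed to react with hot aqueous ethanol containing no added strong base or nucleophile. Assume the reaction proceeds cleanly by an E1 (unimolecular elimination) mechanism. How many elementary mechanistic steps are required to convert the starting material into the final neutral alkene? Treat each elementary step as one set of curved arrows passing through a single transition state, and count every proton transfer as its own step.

2

Step 1: Rate-determining heterolysis of the C–O bond gives MsO⁻ and a tertiary carbocation.
(No 1,2-shift: no single shift to an adjacent carbon would give a more stable cation.)
Step 2: Loss of a β-proton to a water (or ethanol) molecule of the solvent: the C–H bonding pair collapses toward the cationic carbon to form the C=C π bond, yielding the alkene.
Total: 2 elementary steps.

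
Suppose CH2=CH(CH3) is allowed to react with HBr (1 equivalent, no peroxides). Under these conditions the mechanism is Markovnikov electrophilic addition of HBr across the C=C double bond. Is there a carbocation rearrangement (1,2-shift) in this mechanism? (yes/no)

The first-formed carbocation is secondary.
No single 1,2-shift to an adjacent carbon would produce a more-substituted cation than the one already present, so no rearrangement occurs.

no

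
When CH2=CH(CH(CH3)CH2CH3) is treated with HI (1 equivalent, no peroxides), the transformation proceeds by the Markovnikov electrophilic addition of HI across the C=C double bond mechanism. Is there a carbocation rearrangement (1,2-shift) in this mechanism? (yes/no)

The first-formed carbocation is secondary.
The adjacent sec-butyl carbon already bears 2 other carbon substituents and has a hydrogen to migrate; after a 1,2-hydride shift from that carbon the positive charge sits on a tertiary centre.
Tertiary is more stable than secondary, so the shift occurs.

yes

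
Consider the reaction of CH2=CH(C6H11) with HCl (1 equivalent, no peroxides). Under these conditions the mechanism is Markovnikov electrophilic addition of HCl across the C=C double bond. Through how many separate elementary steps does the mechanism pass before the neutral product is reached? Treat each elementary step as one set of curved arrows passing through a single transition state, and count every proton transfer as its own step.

Step 1: Protonation of the alkene by HCl: the π bond acts as the nucleophile and picks up H⁺, giving the more stable (Markovnikov) secondary carbocation. The H–Cl bond breaks heterolytically, releasing Cl⁻.
Step 2: Carbocation rearrangement: a 1,2-hydride shift from the adjacent cyclohexyl carbon converts the initially-formed secondary cation into the more stable tertiary cation.
Step 3: The Cl⁻ anion donates a lone pair to the carbocation, forming the new C–Cl σ-bond and giving the neutral alkyl halide.
Total: 3 elementary steps.

3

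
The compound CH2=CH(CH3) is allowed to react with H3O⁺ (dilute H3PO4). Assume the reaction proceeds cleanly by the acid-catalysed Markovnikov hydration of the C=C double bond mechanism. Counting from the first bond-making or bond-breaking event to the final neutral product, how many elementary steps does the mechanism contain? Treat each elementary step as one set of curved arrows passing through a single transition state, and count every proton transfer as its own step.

3

Step 1: Electrophilic addition begins with the π(C=C) electrons forming a bond to the proton of H3O⁺. Following Markovnikov's rule, the resulting cation is secondary. H2O is released.
(No 1,2-shift: no single shift to an adjacent carbon would give a more stable cation.)
Step 2: Nucleophilic capture of the cation by H2O produces the protonated alcohol (an oxonium ion).
Step 3: Proton transfer from the O–H of the oxonium ion to H2O completes the catalytic cycle and yields the alcohol.
Total: 3 elementary steps.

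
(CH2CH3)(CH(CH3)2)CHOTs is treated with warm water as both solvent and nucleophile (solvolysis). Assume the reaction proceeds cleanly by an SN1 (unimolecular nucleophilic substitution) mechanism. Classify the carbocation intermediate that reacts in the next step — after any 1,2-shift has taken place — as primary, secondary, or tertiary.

tertiary

Step 1: The C–O bond breaks with both electrons going to the tosylate; TsO⁻ leaves and a secondary carbocation remains.
Step 2: A 1,2-hydride shift from the adjacent isopropyl carbon moves the positive charge from the secondary centre to an adjacent carbon, generating a more stable tertiary carbocation.
The cation rearranges from secondary to tertiary via a 1,2-hydride shift from the adjacent isopropyl carbon; the tertiary cation is what reacts next.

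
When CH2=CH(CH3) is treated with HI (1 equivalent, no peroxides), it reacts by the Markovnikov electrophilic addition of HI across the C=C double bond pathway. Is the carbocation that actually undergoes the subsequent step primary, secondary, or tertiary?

secondary

Step 1: Protonation of the alkene by HI: the π bond acts as the nucleophile and picks up H⁺, giving the more stable (Markovnikov) secondary carbocation. The H–I bond breaks heterolytically, releasing I⁻.
No single 1,2-shift to an adjacent carbon would give a more-substituted cation, so no rearrangement occurs.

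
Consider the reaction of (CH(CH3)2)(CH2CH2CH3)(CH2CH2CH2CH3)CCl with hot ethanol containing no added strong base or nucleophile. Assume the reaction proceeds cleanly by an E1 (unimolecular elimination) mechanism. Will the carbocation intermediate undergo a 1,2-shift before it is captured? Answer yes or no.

no

The first-formed carbocation is tertiary.
No single 1,2-shift to an adjacent carbon would produce a more-substituted cation than the one already present, so no rearrangement occurs.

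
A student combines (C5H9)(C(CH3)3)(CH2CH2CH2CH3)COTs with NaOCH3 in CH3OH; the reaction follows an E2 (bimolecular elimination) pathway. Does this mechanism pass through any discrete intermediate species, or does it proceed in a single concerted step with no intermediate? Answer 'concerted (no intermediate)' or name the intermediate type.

Concerted anti-periplanar elimination: CH3O⁻ abstracts a β-H while TsO⁻ leaves, and the C–H electrons become the new C=C π bond — all in a single transition state.
All bond changes occur in one transition state; no discrete intermediate is formed.

concerted (no intermediate)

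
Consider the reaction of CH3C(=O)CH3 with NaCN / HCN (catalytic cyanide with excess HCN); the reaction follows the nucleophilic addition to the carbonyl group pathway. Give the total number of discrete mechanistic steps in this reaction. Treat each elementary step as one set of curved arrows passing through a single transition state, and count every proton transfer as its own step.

Step 1: A lone pair / filled orbital on CN⁻ attacks the electrophilic carbonyl carbon; the π(C=O) electrons shift onto oxygen, producing a tetrahedral alkoxide intermediate.
Step 2: The alkoxide oxygen removes a proton from HCN present in the mixture, giving a cyanohydrin and regenerating CN⁻.
Total: 2 elementary steps.

2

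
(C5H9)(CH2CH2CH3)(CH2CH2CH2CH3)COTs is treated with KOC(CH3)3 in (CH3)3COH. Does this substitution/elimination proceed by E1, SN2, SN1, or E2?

Conditions: a strong/bulky base with a tertiary substrate bearing a β-hydrogen.
These conditions are the textbook signature of the E2 pathway.
A strong (often hindered) base removes a β-H in concert with loss of the leaving group — bimolecular elimination.

E2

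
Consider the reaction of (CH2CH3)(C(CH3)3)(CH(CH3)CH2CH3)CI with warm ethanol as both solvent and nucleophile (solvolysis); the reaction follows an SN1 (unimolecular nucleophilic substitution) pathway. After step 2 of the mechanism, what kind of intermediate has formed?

oxonium ion

Step 1: The C–I bond breaks with both electrons going to the iodide; I⁻ leaves and a tertiary carbocation remains.
Step 2: A lone pair on the oxygen of CH3CH2OH attacks the carbocation, forming a new C–O σ-bond and an oxonium ion.
After step 2 the species present is an oxonium ion.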